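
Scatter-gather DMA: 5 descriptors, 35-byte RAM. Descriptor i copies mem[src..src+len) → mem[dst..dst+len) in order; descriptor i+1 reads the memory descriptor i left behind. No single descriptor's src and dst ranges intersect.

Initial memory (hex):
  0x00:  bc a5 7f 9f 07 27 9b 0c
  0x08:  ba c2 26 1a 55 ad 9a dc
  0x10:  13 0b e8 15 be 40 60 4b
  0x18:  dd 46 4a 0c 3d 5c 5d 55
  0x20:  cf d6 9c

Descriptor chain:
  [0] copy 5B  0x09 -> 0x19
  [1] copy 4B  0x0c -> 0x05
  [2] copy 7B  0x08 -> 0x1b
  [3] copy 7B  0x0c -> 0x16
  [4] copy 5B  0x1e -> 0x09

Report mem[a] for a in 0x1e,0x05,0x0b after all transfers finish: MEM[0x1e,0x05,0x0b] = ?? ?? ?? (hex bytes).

MEM[0x1e,0x05,0x0b] = 1a 55 ad

[0] 0x09->0x19 len=5 : c2 26 1a 55 ad
[1] 0x0c->0x05 len=4 : 55 ad 9a dc
[2] 0x08->0x1b len=7 : dc c2 26 1a 55 ad 9a
[3] 0x0c->0x16 len=7 : 55 ad 9a dc 13 0b e8
[4] 0x1e->0x09 len=5 : 1a 55 ad 9a 9c
query mem[0x1e]=0x1a, mem[0x05]=0x55, mem[0x0b]=0xad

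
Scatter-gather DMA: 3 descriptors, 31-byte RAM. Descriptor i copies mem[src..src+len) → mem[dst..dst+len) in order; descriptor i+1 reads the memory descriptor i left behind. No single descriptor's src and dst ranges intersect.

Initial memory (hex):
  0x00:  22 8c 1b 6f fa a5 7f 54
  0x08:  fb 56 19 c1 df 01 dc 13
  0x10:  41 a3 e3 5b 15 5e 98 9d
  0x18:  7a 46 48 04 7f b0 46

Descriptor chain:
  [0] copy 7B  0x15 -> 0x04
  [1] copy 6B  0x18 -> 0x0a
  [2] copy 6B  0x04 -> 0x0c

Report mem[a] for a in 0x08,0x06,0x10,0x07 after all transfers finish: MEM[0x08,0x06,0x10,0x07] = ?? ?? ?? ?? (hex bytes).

[0] 0x15->0x04 len=7 : 5e 98 9d 7a 46 48 04
[1] 0x18->0x0a len=6 : 7a 46 48 04 7f b0
[2] 0x04->0x0c len=6 : 5e 98 9d 7a 46 48
query mem[0x08]=0x46, mem[0x06]=0x9d, mem[0x10]=0x46, mem[0x07]=0x7a

MEM[0x08,0x06,0x10,0x07] = 46 9d 46 7a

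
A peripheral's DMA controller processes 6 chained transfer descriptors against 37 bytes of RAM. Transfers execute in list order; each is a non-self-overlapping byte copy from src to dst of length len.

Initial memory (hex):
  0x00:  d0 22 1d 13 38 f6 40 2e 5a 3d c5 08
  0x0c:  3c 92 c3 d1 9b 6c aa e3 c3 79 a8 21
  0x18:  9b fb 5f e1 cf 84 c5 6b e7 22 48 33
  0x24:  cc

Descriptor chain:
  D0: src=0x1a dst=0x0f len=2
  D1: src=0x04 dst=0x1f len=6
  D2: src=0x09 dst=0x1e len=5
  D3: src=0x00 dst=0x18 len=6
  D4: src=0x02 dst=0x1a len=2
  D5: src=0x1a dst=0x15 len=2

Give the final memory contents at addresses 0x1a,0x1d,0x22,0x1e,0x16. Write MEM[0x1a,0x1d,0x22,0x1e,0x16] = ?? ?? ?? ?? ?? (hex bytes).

#0 dst[0x0f+2] := {0x5f,0xe1}
#1 dst[0x1f+6] := {0x38,0xf6,0x40,0x2e,0x5a,0x3d}
#2 dst[0x1e+5] := {0x3d,0xc5,0x08,0x3c,0x92}
#3 dst[0x18+6] := {0xd0,0x22,0x1d,0x13,0x38,0xf6}
#4 dst[0x1a+2] := {0x1d,0x13}
#5 dst[0x15+2] := {0x1d,0x13}
query mem[0x1a]=0x1d, mem[0x1d]=0xf6, mem[0x22]=0x92, mem[0x1e]=0x3d, mem[0x16]=0x13

MEM[0x1a,0x1d,0x22,0x1e,0x16] = 1d f6 92 3d 13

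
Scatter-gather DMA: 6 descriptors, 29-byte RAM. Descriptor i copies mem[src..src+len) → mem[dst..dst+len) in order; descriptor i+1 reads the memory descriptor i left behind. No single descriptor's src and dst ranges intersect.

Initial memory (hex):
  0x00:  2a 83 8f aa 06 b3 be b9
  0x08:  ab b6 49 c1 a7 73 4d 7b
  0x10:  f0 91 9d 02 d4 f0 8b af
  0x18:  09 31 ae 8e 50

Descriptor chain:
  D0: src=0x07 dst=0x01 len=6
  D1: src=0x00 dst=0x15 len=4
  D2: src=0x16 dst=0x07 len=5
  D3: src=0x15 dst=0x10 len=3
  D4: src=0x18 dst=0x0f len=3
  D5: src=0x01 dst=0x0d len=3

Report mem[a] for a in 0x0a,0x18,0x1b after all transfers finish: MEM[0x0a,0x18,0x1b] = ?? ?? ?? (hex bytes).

D0: mem[0x01..0x06] <- [b9 ab b6 49 c1 a7]
D1: mem[0x15..0x18] <- [2a b9 ab b6]
D2: mem[0x07..0x0b] <- [b9 ab b6 31 ae]
D3: mem[0x10..0x12] <- [2a b9 ab]
D4: mem[0x0f..0x11] <- [b6 31 ae]
D5: mem[0x0d..0x0f] <- [b9 ab b6]
query mem[0x0a]=0x31, mem[0x18]=0xb6, mem[0x1b]=0x8e

MEM[0x0a,0x18,0x1b] = 31 b6 8e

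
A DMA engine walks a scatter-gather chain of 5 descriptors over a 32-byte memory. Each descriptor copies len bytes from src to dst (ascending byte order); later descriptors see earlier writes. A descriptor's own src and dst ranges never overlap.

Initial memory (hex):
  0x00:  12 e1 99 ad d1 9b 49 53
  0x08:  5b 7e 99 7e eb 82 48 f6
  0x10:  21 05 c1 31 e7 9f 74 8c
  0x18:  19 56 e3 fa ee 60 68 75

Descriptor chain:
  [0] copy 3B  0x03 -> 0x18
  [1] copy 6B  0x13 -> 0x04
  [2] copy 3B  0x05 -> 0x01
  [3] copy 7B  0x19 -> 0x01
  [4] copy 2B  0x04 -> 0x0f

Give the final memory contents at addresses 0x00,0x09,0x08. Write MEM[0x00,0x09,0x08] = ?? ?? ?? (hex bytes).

MEM[0x00,0x09,0x08] = 12 ad 8c

[0] 0x03->0x18 len=3 : ad d1 9b
[1] 0x13->0x04 len=6 : 31 e7 9f 74 8c ad
[2] 0x05->0x01 len=3 : e7 9f 74
[3] 0x19->0x01 len=7 : d1 9b fa ee 60 68 75
[4] 0x04->0x0f len=2 : ee 60
query mem[0x00]=0x12, mem[0x09]=0xad, mem[0x08]=0x8c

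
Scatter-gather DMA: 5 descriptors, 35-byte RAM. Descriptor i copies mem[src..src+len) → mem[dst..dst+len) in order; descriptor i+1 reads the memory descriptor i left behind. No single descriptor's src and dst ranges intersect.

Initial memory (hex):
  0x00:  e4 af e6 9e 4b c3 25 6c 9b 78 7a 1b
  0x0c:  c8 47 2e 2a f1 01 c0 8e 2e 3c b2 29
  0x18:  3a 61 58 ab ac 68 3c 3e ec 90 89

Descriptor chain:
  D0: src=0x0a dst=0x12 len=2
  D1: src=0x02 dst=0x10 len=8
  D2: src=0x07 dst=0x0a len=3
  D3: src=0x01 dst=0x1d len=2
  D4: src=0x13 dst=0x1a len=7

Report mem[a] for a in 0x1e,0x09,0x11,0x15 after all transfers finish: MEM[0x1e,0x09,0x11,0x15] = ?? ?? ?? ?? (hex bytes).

MEM[0x1e,0x09,0x11,0x15] = 78 78 9e 6c

  after D0: wrote 2B at 0x12 = 7a1b
  after D1: wrote 8B at 0x10 = e69e4bc3256c9b78
  after D2: wrote 3B at 0x0a = 6c9b78
  after D3: wrote 2B at 0x1d = afe6
  after D4: wrote 7B at 0x1a = c3256c9b783a61
query mem[0x1e]=0x78, mem[0x09]=0x78, mem[0x11]=0x9e, mem[0x15]=0x6c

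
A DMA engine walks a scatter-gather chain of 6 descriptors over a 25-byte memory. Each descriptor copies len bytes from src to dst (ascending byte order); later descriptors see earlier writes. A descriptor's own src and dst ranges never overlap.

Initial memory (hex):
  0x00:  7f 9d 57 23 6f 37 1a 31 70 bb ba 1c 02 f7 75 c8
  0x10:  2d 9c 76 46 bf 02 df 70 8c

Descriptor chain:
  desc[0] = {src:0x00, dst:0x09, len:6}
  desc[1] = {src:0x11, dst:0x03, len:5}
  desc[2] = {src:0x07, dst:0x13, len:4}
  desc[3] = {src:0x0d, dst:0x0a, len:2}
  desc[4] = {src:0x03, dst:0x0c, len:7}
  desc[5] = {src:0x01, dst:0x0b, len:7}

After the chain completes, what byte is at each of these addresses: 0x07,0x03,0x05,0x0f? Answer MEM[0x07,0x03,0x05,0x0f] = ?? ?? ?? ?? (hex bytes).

D0: mem[0x09..0x0e] <- [7f 9d 57 23 6f 37]
D1: mem[0x03..0x07] <- [9c 76 46 bf 02]
D2: mem[0x13..0x16] <- [02 70 7f 9d]
D3: mem[0x0a..0x0b] <- [6f 37]
D4: mem[0x0c..0x12] <- [9c 76 46 bf 02 70 7f]
D5: mem[0x0b..0x11] <- [9d 57 9c 76 46 bf 02]
query mem[0x07]=0x02, mem[0x03]=0x9c, mem[0x05]=0x46, mem[0x0f]=0x46

MEM[0x07,0x03,0x05,0x0f] = 02 9c 46 46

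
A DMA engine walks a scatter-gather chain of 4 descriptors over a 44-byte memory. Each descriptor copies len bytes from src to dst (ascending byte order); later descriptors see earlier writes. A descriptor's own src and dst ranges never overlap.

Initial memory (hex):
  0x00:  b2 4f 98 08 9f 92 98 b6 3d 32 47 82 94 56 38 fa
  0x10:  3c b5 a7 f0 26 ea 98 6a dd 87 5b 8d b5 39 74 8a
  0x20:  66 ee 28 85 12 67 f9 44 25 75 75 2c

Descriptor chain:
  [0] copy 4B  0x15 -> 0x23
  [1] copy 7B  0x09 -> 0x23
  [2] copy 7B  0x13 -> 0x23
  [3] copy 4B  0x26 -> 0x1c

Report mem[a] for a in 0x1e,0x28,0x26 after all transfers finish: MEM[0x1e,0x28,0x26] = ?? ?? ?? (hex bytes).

MEM[0x1e,0x28,0x26] = dd dd 98

D0: mem[0x23..0x26] <- [ea 98 6a dd]
D1: mem[0x23..0x29] <- [32 47 82 94 56 38 fa]
D2: mem[0x23..0x29] <- [f0 26 ea 98 6a dd 87]
D3: mem[0x1c..0x1f] <- [98 6a dd 87]
query mem[0x1e]=0xdd, mem[0x28]=0xdd, mem[0x26]=0x98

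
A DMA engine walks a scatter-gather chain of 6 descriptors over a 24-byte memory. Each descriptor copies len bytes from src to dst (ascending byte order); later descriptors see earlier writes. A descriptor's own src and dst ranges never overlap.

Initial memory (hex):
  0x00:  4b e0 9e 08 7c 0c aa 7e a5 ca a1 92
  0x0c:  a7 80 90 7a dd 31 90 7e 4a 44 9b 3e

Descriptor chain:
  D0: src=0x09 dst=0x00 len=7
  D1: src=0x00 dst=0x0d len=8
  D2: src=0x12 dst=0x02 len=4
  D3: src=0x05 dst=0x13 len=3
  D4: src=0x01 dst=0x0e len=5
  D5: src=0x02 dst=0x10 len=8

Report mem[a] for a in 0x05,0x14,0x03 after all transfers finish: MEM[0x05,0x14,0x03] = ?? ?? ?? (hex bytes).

D0: mem[0x00..0x06] <- [ca a1 92 a7 80 90 7a]
D1: mem[0x0d..0x14] <- [ca a1 92 a7 80 90 7a 7e]
D2: mem[0x02..0x05] <- [90 7a 7e 44]
D3: mem[0x13..0x15] <- [44 7a 7e]
D4: mem[0x0e..0x12] <- [a1 90 7a 7e 44]
D5: mem[0x10..0x17] <- [90 7a 7e 44 7a 7e a5 ca]
query mem[0x05]=0x44, mem[0x14]=0x7a, mem[0x03]=0x7a

MEM[0x05,0x14,0x03] = 44 7a 7a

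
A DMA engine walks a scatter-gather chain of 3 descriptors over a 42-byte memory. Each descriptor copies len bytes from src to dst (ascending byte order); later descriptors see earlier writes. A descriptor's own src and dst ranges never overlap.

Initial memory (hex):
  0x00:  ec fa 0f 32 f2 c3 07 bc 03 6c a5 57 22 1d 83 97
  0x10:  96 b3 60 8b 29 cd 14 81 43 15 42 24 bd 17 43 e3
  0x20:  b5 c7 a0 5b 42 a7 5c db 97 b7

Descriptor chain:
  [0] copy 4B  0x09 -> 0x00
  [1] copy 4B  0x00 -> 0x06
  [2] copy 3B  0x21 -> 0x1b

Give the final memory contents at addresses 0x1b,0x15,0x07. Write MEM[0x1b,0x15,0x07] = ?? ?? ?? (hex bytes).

  after D0: wrote 4B at 0x00 = 6ca55722
  after D1: wrote 4B at 0x06 = 6ca55722
  after D2: wrote 3B at 0x1b = c7a05b
query mem[0x1b]=0xc7, mem[0x15]=0xcd, mem[0x07]=0xa5

MEM[0x1b,0x15,0x07] = c7 cd a5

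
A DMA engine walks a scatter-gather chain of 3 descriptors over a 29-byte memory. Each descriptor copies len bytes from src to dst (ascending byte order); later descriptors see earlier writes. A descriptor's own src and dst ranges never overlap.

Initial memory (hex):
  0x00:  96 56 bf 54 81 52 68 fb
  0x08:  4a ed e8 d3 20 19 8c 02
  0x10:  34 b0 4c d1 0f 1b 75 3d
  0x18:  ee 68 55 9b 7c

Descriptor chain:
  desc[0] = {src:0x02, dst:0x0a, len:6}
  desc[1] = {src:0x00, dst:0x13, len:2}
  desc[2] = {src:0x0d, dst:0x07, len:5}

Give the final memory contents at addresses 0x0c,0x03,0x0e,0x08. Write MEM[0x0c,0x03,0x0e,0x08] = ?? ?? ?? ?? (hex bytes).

#0 dst[0x0a+6] := {0xbf,0x54,0x81,0x52,0x68,0xfb}
#1 dst[0x13+2] := {0x96,0x56}
#2 dst[0x07+5] := {0x52,0x68,0xfb,0x34,0xb0}
query mem[0x0c]=0x81, mem[0x03]=0x54, mem[0x0e]=0x68, mem[0x08]=0x68

MEM[0x0c,0x03,0x0e,0x08] = 81 54 68 68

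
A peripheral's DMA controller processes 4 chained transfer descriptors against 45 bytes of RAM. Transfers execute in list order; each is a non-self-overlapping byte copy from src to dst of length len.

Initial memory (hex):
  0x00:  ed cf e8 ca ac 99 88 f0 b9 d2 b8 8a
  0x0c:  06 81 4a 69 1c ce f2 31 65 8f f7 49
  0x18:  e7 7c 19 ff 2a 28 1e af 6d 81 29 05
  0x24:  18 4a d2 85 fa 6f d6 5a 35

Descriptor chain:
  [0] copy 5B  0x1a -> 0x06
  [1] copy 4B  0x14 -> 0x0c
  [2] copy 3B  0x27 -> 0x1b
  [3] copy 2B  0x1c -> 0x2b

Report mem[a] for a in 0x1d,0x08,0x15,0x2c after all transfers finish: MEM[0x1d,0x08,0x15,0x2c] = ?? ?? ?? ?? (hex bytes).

MEM[0x1d,0x08,0x15,0x2c] = 6f 2a 8f 6f

D0: mem[0x06..0x0a] <- [19 ff 2a 28 1e]
D1: mem[0x0c..0x0f] <- [65 8f f7 49]
D2: mem[0x1b..0x1d] <- [85 fa 6f]
D3: mem[0x2b..0x2c] <- [fa 6f]
query mem[0x1d]=0x6f, mem[0x08]=0x2a, mem[0x15]=0x8f, mem[0x2c]=0x6f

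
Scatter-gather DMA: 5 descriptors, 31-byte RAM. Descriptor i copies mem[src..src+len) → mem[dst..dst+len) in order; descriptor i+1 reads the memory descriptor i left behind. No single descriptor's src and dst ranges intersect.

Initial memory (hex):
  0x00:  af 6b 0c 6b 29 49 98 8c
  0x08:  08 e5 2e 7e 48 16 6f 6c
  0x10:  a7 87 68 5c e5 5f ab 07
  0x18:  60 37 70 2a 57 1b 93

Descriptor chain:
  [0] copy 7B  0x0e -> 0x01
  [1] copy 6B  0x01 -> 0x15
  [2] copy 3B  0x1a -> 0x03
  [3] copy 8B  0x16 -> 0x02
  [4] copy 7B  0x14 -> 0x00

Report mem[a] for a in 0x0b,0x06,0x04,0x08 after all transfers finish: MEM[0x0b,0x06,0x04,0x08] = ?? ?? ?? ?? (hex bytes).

MEM[0x0b,0x06,0x04,0x08] = 7e 5c 87 57

D0: mem[0x01..0x07] <- [6f 6c a7 87 68 5c e5]
D1: mem[0x15..0x1a] <- [6f 6c a7 87 68 5c]
D2: mem[0x03..0x05] <- [5c 2a 57]
D3: mem[0x02..0x09] <- [6c a7 87 68 5c 2a 57 1b]
D4: mem[0x00..0x06] <- [e5 6f 6c a7 87 68 5c]
query mem[0x0b]=0x7e, mem[0x06]=0x5c, mem[0x04]=0x87, mem[0x08]=0x57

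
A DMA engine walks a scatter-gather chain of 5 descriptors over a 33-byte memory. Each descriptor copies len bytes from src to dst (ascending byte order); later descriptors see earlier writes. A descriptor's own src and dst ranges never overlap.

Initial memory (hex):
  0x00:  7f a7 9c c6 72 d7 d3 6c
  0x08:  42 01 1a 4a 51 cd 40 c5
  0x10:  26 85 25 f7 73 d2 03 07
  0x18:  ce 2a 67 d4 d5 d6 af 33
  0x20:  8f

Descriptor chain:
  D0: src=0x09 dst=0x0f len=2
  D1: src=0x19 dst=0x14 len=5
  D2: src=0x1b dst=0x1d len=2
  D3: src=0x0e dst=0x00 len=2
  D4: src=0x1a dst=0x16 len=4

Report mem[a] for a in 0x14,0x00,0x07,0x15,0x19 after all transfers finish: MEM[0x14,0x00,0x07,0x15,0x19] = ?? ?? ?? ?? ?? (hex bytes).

  after D0: wrote 2B at 0x0f = 011a
  after D1: wrote 5B at 0x14 = 2a67d4d5d6
  after D2: wrote 2B at 0x1d = d4d5
  after D3: wrote 2B at 0x00 = 4001
  after D4: wrote 4B at 0x16 = 67d4d5d4
query mem[0x14]=0x2a, mem[0x00]=0x40, mem[0x07]=0x6c, mem[0x15]=0x67, mem[0x19]=0xd4

MEM[0x14,0x00,0x07,0x15,0x19] = 2a 40 6c 67 d4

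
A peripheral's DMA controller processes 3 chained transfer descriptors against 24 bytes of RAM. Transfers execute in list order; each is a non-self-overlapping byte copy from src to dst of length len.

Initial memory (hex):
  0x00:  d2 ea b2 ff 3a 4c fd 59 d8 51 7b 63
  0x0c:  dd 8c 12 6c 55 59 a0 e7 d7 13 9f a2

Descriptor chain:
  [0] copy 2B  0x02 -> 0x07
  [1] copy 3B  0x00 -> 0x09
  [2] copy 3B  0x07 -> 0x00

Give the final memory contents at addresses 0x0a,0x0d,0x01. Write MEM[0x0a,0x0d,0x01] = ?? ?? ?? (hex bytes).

[0] 0x02->0x07 len=2 : b2 ff
[1] 0x00->0x09 len=3 : d2 ea b2
[2] 0x07->0x00 len=3 : b2 ff d2
query mem[0x0a]=0xea, mem[0x0d]=0x8c, mem[0x01]=0xff

MEM[0x0a,0x0d,0x01] = ea 8c ff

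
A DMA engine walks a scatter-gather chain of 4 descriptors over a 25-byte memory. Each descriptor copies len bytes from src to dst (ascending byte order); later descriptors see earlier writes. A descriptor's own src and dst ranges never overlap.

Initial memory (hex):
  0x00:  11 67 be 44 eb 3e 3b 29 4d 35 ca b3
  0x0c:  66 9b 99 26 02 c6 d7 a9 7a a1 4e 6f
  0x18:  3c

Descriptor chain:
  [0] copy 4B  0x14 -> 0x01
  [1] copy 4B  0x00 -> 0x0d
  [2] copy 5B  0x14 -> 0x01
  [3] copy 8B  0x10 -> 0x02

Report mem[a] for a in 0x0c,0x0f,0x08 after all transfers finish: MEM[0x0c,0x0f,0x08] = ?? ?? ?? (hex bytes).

MEM[0x0c,0x0f,0x08] = 66 a1 4e

  after D0: wrote 4B at 0x01 = 7aa14e6f
  after D1: wrote 4B at 0x0d = 117aa14e
  after D2: wrote 5B at 0x01 = 7aa14e6f3c
  after D3: wrote 8B at 0x02 = 4ec6d7a97aa14e6f
query mem[0x0c]=0x66, mem[0x0f]=0xa1, mem[0x08]=0x4e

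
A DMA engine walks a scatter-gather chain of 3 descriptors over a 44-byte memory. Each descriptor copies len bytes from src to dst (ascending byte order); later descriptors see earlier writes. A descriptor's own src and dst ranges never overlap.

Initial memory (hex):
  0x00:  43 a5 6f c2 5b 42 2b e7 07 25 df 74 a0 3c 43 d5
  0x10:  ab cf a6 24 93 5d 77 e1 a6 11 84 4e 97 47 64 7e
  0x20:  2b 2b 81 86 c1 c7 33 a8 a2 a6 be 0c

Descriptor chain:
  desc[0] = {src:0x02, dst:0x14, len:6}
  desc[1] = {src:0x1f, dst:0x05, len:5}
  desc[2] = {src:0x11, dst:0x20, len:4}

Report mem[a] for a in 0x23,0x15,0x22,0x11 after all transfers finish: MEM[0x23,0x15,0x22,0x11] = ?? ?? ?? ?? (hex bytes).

D0: mem[0x14..0x19] <- [6f c2 5b 42 2b e7]
D1: mem[0x05..0x09] <- [7e 2b 2b 81 86]
D2: mem[0x20..0x23] <- [cf a6 24 6f]
query mem[0x23]=0x6f, mem[0x15]=0xc2, mem[0x22]=0x24, mem[0x11]=0xcf

MEM[0x23,0x15,0x22,0x11] = 6f c2 24 cf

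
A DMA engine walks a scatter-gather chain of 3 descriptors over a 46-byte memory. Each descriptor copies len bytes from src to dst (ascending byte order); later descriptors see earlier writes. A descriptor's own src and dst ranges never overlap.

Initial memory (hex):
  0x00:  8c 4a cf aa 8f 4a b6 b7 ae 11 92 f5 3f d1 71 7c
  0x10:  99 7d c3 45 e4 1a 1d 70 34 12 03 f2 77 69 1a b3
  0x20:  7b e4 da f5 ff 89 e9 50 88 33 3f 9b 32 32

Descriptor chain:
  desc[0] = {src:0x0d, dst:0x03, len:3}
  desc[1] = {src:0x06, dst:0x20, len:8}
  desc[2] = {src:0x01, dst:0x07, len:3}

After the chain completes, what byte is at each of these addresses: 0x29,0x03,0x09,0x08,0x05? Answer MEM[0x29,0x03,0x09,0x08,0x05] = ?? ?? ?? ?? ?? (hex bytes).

MEM[0x29,0x03,0x09,0x08,0x05] = 33 d1 d1 cf 7c

D0: mem[0x03..0x05] <- [d1 71 7c]
D1: mem[0x20..0x27] <- [b6 b7 ae 11 92 f5 3f d1]
D2: mem[0x07..0x09] <- [4a cf d1]
query mem[0x29]=0x33, mem[0x03]=0xd1, mem[0x09]=0xd1, mem[0x08]=0xcf, mem[0x05]=0x7c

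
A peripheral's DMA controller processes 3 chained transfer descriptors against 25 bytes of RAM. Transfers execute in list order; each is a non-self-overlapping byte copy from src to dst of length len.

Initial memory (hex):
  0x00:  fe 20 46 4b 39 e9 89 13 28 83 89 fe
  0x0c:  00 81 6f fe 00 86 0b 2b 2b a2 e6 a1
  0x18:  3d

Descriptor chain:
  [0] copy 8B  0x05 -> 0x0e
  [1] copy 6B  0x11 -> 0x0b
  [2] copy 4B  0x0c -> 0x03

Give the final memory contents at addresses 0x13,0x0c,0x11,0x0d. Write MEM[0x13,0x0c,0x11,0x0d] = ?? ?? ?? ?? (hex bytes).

MEM[0x13,0x0c,0x11,0x0d] = 89 83 28 89

  after D0: wrote 8B at 0x0e = e98913288389fe00
  after D1: wrote 6B at 0x0b = 288389fe00e6
  after D2: wrote 4B at 0x03 = 8389fe00
query mem[0x13]=0x89, mem[0x0c]=0x83, mem[0x11]=0x28, mem[0x0d]=0x89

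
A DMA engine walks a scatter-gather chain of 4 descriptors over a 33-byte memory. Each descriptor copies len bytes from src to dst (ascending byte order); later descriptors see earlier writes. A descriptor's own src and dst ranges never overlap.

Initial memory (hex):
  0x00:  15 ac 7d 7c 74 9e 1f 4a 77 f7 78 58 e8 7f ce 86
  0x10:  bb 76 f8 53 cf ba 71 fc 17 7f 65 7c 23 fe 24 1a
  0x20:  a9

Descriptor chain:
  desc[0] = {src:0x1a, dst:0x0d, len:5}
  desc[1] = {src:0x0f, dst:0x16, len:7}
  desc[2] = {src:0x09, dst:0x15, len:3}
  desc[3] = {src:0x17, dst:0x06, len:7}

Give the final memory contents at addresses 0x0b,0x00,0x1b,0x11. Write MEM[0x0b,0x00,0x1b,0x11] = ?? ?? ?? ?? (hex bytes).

[0] 0x1a->0x0d len=5 : 65 7c 23 fe 24
[1] 0x0f->0x16 len=7 : 23 fe 24 f8 53 cf ba
[2] 0x09->0x15 len=3 : f7 78 58
[3] 0x17->0x06 len=7 : 58 24 f8 53 cf ba fe
query mem[0x0b]=0xba, mem[0x00]=0x15, mem[0x1b]=0xcf, mem[0x11]=0x24

MEM[0x0b,0x00,0x1b,0x11] = ba 15 cf 24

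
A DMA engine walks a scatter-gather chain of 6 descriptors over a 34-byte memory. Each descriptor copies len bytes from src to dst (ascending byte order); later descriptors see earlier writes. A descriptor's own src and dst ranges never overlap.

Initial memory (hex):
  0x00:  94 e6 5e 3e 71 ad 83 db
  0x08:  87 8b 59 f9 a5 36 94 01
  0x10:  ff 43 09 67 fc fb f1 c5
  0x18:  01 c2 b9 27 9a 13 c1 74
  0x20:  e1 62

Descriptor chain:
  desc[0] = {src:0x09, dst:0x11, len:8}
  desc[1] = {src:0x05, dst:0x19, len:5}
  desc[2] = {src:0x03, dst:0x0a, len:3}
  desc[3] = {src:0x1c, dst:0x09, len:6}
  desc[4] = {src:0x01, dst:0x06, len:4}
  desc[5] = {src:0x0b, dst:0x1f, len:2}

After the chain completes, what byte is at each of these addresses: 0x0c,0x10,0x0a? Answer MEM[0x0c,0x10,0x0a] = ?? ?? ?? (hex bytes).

MEM[0x0c,0x10,0x0a] = 74 ff 8b

  after D0: wrote 8B at 0x11 = 8b59f9a5369401ff
  after D1: wrote 5B at 0x19 = ad83db878b
  after D2: wrote 3B at 0x0a = 3e71ad
  after D3: wrote 6B at 0x09 = 878bc174e162
  after D4: wrote 4B at 0x06 = e65e3e71
  after D5: wrote 2B at 0x1f = c174
query mem[0x0c]=0x74, mem[0x10]=0xff, mem[0x0a]=0x8b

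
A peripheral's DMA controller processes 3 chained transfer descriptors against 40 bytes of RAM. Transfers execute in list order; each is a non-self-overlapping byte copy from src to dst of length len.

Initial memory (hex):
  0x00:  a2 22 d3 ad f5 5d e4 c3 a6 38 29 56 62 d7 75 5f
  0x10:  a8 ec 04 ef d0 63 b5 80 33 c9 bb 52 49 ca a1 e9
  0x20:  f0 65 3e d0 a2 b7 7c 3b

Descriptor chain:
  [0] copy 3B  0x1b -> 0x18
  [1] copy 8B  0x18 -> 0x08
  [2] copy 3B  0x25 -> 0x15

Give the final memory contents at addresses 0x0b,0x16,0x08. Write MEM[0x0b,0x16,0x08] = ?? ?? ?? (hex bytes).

#0 dst[0x18+3] := {0x52,0x49,0xca}
#1 dst[0x08+8] := {0x52,0x49,0xca,0x52,0x49,0xca,0xa1,0xe9}
#2 dst[0x15+3] := {0xb7,0x7c,0x3b}
query mem[0x0b]=0x52, mem[0x16]=0x7c, mem[0x08]=0x52

MEM[0x0b,0x16,0x08] = 52 7c 52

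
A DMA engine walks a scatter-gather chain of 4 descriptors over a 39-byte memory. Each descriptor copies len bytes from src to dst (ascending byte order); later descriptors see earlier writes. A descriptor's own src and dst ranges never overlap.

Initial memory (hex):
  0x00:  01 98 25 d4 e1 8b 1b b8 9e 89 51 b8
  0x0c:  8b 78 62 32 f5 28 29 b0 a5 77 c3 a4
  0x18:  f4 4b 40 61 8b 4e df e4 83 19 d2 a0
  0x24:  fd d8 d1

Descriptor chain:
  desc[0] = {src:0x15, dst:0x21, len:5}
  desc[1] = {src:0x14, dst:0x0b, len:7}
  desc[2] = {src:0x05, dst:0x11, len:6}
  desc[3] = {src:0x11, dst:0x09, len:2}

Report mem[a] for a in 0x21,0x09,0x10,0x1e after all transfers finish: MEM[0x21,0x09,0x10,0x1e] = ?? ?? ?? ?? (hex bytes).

[0] 0x15->0x21 len=5 : 77 c3 a4 f4 4b
[1] 0x14->0x0b len=7 : a5 77 c3 a4 f4 4b 40
[2] 0x05->0x11 len=6 : 8b 1b b8 9e 89 51
[3] 0x11->0x09 len=2 : 8b 1b
query mem[0x21]=0x77, mem[0x09]=0x8b, mem[0x10]=0x4b, mem[0x1e]=0xdf

MEM[0x21,0x09,0x10,0x1e] = 77 8b 4b df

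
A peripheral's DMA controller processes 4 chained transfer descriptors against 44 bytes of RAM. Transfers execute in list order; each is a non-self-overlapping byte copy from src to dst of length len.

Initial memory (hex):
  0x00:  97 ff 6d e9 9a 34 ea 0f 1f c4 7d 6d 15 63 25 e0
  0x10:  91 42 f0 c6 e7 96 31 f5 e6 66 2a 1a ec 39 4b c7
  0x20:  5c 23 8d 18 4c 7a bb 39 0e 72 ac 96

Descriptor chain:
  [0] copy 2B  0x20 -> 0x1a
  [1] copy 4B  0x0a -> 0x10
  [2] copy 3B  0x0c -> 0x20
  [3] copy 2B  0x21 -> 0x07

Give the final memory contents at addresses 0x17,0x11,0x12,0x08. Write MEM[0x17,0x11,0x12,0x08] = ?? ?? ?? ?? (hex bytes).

MEM[0x17,0x11,0x12,0x08] = f5 6d 15 25

#0 dst[0x1a+2] := {0x5c,0x23}
#1 dst[0x10+4] := {0x7d,0x6d,0x15,0x63}
#2 dst[0x20+3] := {0x15,0x63,0x25}
#3 dst[0x07+2] := {0x63,0x25}
query mem[0x17]=0xf5, mem[0x11]=0x6d, mem[0x12]=0x15, mem[0x08]=0x25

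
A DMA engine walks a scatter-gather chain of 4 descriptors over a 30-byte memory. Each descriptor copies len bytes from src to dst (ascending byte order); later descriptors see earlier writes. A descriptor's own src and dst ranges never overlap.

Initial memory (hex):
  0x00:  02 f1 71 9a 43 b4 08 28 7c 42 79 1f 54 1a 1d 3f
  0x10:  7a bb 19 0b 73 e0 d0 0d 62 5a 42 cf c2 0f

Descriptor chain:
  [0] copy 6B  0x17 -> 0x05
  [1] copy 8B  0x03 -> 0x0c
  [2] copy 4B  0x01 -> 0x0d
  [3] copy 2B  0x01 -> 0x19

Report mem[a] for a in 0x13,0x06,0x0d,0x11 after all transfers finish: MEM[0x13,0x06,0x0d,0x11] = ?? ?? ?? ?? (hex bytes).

#0 dst[0x05+6] := {0x0d,0x62,0x5a,0x42,0xcf,0xc2}
#1 dst[0x0c+8] := {0x9a,0x43,0x0d,0x62,0x5a,0x42,0xcf,0xc2}
#2 dst[0x0d+4] := {0xf1,0x71,0x9a,0x43}
#3 dst[0x19+2] := {0xf1,0x71}
query mem[0x13]=0xc2, mem[0x06]=0x62, mem[0x0d]=0xf1, mem[0x11]=0x42

MEM[0x13,0x06,0x0d,0x11] = c2 62 f1 42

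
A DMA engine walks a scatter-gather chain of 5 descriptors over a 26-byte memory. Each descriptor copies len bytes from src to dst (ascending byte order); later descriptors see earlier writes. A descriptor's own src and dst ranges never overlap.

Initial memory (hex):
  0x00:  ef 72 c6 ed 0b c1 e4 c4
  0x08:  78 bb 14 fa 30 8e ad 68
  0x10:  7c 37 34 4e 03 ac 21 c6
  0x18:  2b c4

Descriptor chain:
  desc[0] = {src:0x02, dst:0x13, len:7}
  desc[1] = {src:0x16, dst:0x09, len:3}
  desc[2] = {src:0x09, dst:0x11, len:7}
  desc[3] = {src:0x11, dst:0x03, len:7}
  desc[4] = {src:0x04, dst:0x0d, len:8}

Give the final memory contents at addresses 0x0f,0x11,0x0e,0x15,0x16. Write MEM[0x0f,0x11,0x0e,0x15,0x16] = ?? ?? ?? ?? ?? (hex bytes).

MEM[0x0f,0x11,0x0e,0x15,0x16] = 30 ad c4 8e ad

[0] 0x02->0x13 len=7 : c6 ed 0b c1 e4 c4 78
[1] 0x16->0x09 len=3 : c1 e4 c4
[2] 0x09->0x11 len=7 : c1 e4 c4 30 8e ad 68
[3] 0x11->0x03 len=7 : c1 e4 c4 30 8e ad 68
[4] 0x04->0x0d len=8 : e4 c4 30 8e ad 68 e4 c4
query mem[0x0f]=0x30, mem[0x11]=0xad, mem[0x0e]=0xc4, mem[0x15]=0x8e, mem[0x16]=0xad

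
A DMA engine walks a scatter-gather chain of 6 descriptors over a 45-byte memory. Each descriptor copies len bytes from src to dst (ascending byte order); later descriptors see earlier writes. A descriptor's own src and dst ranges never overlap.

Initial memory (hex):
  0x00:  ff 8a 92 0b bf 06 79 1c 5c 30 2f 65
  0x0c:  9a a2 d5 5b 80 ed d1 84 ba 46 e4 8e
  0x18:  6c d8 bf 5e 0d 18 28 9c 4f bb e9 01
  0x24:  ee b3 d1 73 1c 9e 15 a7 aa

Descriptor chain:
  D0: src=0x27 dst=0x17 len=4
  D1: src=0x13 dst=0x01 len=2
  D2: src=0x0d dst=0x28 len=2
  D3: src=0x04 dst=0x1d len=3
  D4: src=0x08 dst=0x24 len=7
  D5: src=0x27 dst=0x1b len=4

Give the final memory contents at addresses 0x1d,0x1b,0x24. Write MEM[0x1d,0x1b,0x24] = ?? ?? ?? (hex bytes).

D0: mem[0x17..0x1a] <- [73 1c 9e 15]
D1: mem[0x01..0x02] <- [84 ba]
D2: mem[0x28..0x29] <- [a2 d5]
D3: mem[0x1d..0x1f] <- [bf 06 79]
D4: mem[0x24..0x2a] <- [5c 30 2f 65 9a a2 d5]
D5: mem[0x1b..0x1e] <- [65 9a a2 d5]
query mem[0x1d]=0xa2, mem[0x1b]=0x65, mem[0x24]=0x5c

MEM[0x1d,0x1b,0x24] = a2 65 5c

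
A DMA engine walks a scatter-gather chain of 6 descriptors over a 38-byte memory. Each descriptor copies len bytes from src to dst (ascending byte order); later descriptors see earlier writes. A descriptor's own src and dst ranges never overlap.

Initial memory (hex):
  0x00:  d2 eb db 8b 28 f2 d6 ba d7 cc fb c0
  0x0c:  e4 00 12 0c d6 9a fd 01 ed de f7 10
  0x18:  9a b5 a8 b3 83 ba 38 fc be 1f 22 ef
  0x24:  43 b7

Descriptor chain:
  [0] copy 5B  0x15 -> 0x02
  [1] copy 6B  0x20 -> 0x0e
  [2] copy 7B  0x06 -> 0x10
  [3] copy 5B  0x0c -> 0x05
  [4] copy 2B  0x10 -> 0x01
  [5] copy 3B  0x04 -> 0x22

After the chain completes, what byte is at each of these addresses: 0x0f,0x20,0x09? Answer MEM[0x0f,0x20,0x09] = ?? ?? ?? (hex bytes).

#0 dst[0x02+5] := {0xde,0xf7,0x10,0x9a,0xb5}
#1 dst[0x0e+6] := {0xbe,0x1f,0x22,0xef,0x43,0xb7}
#2 dst[0x10+7] := {0xb5,0xba,0xd7,0xcc,0xfb,0xc0,0xe4}
#3 dst[0x05+5] := {0xe4,0x00,0xbe,0x1f,0xb5}
#4 dst[0x01+2] := {0xb5,0xba}
#5 dst[0x22+3] := {0x10,0xe4,0x00}
query mem[0x0f]=0x1f, mem[0x20]=0xbe, mem[0x09]=0xb5

MEM[0x0f,0x20,0x09] = 1f be b5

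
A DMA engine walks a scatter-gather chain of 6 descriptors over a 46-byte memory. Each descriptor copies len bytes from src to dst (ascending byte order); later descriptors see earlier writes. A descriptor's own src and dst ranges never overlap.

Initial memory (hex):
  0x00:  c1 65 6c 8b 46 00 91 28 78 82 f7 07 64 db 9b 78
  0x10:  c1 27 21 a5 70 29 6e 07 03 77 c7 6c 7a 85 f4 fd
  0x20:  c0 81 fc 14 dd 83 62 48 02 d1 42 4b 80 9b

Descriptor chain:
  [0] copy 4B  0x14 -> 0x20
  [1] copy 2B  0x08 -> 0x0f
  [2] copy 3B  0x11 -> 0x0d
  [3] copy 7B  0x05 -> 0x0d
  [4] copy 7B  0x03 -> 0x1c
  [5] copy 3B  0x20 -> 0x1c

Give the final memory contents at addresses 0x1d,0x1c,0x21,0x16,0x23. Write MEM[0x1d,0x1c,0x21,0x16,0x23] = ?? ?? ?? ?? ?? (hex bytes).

  after D0: wrote 4B at 0x20 = 70296e07
  after D1: wrote 2B at 0x0f = 7882
  after D2: wrote 3B at 0x0d = 2721a5
  after D3: wrote 7B at 0x0d = 0091287882f707
  after D4: wrote 7B at 0x1c = 8b460091287882
  after D5: wrote 3B at 0x1c = 287882
query mem[0x1d]=0x78, mem[0x1c]=0x28, mem[0x21]=0x78, mem[0x16]=0x6e, mem[0x23]=0x07

MEM[0x1d,0x1c,0x21,0x16,0x23] = 78 28 78 6e 07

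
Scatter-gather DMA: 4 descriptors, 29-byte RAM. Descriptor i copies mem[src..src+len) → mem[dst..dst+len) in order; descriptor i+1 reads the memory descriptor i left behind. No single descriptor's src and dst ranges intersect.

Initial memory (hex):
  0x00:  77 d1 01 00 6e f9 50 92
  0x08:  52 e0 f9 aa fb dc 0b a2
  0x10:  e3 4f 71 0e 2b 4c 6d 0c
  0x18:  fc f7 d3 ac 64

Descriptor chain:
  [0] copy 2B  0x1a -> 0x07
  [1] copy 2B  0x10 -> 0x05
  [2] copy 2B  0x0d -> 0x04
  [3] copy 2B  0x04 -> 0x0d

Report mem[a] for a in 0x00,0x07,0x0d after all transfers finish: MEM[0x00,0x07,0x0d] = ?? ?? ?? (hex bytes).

MEM[0x00,0x07,0x0d] = 77 d3 dc

#0 dst[0x07+2] := {0xd3,0xac}
#1 dst[0x05+2] := {0xe3,0x4f}
#2 dst[0x04+2] := {0xdc,0x0b}
#3 dst[0x0d+2] := {0xdc,0x0b}
query mem[0x00]=0x77, mem[0x07]=0xd3, mem[0x0d]=0xdc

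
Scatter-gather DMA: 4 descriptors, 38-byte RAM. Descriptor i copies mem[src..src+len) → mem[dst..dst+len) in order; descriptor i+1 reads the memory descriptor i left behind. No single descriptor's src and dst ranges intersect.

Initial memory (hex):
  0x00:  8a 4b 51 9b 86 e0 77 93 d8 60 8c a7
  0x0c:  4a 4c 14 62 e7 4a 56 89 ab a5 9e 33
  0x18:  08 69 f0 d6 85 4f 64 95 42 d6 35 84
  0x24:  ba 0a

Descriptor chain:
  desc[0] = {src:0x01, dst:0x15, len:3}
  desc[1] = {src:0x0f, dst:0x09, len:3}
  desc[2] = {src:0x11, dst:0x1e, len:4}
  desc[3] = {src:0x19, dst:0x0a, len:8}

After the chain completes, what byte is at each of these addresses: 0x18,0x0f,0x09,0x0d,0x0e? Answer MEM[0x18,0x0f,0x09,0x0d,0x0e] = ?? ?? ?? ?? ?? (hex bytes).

  after D0: wrote 3B at 0x15 = 4b519b
  after D1: wrote 3B at 0x09 = 62e74a
  after D2: wrote 4B at 0x1e = 4a5689ab
  after D3: wrote 8B at 0x0a = 69f0d6854f4a5689
query mem[0x18]=0x08, mem[0x0f]=0x4a, mem[0x09]=0x62, mem[0x0d]=0x85, mem[0x0e]=0x4f

MEM[0x18,0x0f,0x09,0x0d,0x0e] = 08 4a 62 85 4f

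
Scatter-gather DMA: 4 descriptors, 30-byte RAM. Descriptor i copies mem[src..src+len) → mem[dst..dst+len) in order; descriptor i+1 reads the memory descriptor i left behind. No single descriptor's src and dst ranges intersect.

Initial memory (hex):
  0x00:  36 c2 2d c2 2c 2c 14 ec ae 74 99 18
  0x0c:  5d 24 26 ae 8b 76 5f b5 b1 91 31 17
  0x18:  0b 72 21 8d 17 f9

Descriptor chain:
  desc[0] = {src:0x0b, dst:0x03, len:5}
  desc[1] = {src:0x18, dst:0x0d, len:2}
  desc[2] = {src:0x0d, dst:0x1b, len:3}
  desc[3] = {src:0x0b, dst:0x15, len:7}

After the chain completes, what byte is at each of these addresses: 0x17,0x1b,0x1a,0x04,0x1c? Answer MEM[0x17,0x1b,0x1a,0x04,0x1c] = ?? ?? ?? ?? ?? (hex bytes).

MEM[0x17,0x1b,0x1a,0x04,0x1c] = 0b 76 8b 5d 72

D0: mem[0x03..0x07] <- [18 5d 24 26 ae]
D1: mem[0x0d..0x0e] <- [0b 72]
D2: mem[0x1b..0x1d] <- [0b 72 ae]
D3: mem[0x15..0x1b] <- [18 5d 0b 72 ae 8b 76]
query mem[0x17]=0x0b, mem[0x1b]=0x76, mem[0x1a]=0x8b, mem[0x04]=0x5d, mem[0x1c]=0x72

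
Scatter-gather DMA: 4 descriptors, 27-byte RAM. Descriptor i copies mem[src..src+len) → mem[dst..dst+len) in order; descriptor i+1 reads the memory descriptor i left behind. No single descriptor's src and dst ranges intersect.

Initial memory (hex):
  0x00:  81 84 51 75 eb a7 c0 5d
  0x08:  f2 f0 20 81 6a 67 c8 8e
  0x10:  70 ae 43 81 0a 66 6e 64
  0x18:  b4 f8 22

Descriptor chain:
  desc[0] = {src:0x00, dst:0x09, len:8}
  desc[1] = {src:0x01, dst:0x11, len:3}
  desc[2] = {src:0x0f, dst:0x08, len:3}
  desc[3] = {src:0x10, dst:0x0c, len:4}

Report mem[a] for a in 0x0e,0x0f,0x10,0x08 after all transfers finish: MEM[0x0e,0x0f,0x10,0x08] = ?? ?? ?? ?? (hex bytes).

#0 dst[0x09+8] := {0x81,0x84,0x51,0x75,0xeb,0xa7,0xc0,0x5d}
#1 dst[0x11+3] := {0x84,0x51,0x75}
#2 dst[0x08+3] := {0xc0,0x5d,0x84}
#3 dst[0x0c+4] := {0x5d,0x84,0x51,0x75}
query mem[0x0e]=0x51, mem[0x0f]=0x75, mem[0x10]=0x5d, mem[0x08]=0xc0

MEM[0x0e,0x0f,0x10,0x08] = 51 75 5d c0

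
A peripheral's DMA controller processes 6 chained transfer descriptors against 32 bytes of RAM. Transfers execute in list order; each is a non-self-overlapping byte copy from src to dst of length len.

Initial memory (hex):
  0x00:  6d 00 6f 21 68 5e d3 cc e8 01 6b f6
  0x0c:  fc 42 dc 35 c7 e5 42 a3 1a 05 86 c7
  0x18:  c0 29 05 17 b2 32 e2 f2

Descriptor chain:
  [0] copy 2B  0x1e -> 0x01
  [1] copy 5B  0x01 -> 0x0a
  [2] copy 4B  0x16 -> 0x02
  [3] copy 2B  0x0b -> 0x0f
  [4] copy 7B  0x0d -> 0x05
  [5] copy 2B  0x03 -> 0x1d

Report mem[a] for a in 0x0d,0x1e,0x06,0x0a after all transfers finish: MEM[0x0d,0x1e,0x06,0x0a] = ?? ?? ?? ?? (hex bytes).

MEM[0x0d,0x1e,0x06,0x0a] = 68 c0 5e 42

[0] 0x1e->0x01 len=2 : e2 f2
[1] 0x01->0x0a len=5 : e2 f2 21 68 5e
[2] 0x16->0x02 len=4 : 86 c7 c0 29
[3] 0x0b->0x0f len=2 : f2 21
[4] 0x0d->0x05 len=7 : 68 5e f2 21 e5 42 a3
[5] 0x03->0x1d len=2 : c7 c0
query mem[0x0d]=0x68, mem[0x1e]=0xc0, mem[0x06]=0x5e, mem[0x0a]=0x42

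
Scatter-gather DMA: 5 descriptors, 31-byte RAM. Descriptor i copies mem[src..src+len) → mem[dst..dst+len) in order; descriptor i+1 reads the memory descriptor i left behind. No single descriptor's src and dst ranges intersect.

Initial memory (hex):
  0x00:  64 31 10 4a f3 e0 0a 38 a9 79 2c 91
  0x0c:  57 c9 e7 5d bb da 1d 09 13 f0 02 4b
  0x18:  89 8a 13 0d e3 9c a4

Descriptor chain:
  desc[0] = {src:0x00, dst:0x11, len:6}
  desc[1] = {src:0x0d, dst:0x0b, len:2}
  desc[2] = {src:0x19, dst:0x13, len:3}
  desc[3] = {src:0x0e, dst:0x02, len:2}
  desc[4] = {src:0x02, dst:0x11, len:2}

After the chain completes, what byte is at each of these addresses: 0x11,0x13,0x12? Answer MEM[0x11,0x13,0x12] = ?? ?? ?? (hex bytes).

#0 dst[0x11+6] := {0x64,0x31,0x10,0x4a,0xf3,0xe0}
#1 dst[0x0b+2] := {0xc9,0xe7}
#2 dst[0x13+3] := {0x8a,0x13,0x0d}
#3 dst[0x02+2] := {0xe7,0x5d}
#4 dst[0x11+2] := {0xe7,0x5d}
query mem[0x11]=0xe7, mem[0x13]=0x8a, mem[0x12]=0x5d

MEM[0x11,0x13,0x12] = e7 8a 5d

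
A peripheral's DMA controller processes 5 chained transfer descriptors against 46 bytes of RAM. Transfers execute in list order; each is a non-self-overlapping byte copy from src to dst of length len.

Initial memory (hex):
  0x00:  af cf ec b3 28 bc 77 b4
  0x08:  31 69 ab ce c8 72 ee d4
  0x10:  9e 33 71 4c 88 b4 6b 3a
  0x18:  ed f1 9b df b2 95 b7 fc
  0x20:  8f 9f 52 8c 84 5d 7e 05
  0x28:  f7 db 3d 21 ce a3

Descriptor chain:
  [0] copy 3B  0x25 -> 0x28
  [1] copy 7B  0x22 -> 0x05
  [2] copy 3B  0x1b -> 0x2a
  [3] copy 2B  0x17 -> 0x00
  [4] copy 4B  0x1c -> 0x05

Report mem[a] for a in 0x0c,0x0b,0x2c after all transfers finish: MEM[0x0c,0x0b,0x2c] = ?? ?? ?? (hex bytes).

MEM[0x0c,0x0b,0x2c] = c8 5d 95

D0: mem[0x28..0x2a] <- [5d 7e 05]
D1: mem[0x05..0x0b] <- [52 8c 84 5d 7e 05 5d]
D2: mem[0x2a..0x2c] <- [df b2 95]
D3: mem[0x00..0x01] <- [3a ed]
D4: mem[0x05..0x08] <- [b2 95 b7 fc]
query mem[0x0c]=0xc8, mem[0x0b]=0x5d, mem[0x2c]=0x95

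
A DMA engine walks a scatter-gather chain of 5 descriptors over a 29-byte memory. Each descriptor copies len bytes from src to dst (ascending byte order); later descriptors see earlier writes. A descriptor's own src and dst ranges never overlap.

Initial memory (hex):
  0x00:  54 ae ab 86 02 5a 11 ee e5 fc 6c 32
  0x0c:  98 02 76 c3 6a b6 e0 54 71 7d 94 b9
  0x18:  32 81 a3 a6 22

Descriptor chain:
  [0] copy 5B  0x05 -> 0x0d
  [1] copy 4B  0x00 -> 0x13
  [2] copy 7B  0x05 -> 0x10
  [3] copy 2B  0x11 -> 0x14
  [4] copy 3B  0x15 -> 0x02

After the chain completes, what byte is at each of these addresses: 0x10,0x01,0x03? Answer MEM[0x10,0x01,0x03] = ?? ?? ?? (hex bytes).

  after D0: wrote 5B at 0x0d = 5a11eee5fc
  after D1: wrote 4B at 0x13 = 54aeab86
  after D2: wrote 7B at 0x10 = 5a11eee5fc6c32
  after D3: wrote 2B at 0x14 = 11ee
  after D4: wrote 3B at 0x02 = ee32b9
query mem[0x10]=0x5a, mem[0x01]=0xae, mem[0x03]=0x32

MEM[0x10,0x01,0x03] = 5a ae 32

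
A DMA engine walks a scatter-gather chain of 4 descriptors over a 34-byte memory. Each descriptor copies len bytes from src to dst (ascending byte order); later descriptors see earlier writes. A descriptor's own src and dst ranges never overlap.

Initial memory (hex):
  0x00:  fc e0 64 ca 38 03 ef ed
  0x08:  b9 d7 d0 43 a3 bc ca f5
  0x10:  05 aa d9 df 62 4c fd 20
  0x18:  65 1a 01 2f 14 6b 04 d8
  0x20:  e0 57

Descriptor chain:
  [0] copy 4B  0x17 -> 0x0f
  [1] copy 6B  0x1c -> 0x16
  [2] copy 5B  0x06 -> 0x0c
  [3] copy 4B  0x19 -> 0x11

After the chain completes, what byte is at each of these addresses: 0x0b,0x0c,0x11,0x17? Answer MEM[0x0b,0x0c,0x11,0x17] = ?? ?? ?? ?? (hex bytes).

MEM[0x0b,0x0c,0x11,0x17] = 43 ef d8 6b

  after D0: wrote 4B at 0x0f = 20651a01
  after D1: wrote 6B at 0x16 = 146b04d8e057
  after D2: wrote 5B at 0x0c = efedb9d7d0
  after D3: wrote 4B at 0x11 = d8e05714
query mem[0x0b]=0x43, mem[0x0c]=0xef, mem[0x11]=0xd8, mem[0x17]=0x6b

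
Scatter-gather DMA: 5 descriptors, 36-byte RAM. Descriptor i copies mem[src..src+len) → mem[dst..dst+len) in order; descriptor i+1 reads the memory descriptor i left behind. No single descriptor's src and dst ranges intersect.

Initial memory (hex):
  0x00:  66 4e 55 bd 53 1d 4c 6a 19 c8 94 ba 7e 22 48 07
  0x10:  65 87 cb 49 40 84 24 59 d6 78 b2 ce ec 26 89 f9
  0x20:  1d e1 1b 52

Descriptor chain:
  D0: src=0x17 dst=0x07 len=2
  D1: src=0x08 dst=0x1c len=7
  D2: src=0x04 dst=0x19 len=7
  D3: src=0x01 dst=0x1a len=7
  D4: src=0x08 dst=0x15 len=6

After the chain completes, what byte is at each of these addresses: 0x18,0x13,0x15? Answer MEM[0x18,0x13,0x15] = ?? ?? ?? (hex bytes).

  after D0: wrote 2B at 0x07 = 59d6
  after D1: wrote 7B at 0x1c = d6c894ba7e2248
  after D2: wrote 7B at 0x19 = 531d4c59d6c894
  after D3: wrote 7B at 0x1a = 4e55bd531d4c59
  after D4: wrote 6B at 0x15 = d6c894ba7e22
query mem[0x18]=0xba, mem[0x13]=0x49, mem[0x15]=0xd6

MEM[0x18,0x13,0x15] = ba 49 d6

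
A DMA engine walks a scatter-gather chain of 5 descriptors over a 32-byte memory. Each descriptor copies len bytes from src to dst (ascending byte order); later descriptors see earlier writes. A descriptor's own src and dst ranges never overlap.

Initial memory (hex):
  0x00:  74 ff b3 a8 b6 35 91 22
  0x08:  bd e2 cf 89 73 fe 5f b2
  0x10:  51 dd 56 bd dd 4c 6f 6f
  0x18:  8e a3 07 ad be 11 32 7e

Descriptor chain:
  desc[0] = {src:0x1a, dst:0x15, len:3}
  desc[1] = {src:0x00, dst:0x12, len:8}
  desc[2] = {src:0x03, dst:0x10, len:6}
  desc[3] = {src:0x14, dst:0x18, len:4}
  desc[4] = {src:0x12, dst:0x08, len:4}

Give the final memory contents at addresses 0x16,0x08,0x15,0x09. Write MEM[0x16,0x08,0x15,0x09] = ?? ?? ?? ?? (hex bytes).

[0] 0x1a->0x15 len=3 : 07 ad be
[1] 0x00->0x12 len=8 : 74 ff b3 a8 b6 35 91 22
[2] 0x03->0x10 len=6 : a8 b6 35 91 22 bd
[3] 0x14->0x18 len=4 : 22 bd b6 35
[4] 0x12->0x08 len=4 : 35 91 22 bd
query mem[0x16]=0xb6, mem[0x08]=0x35, mem[0x15]=0xbd, mem[0x09]=0x91

MEM[0x16,0x08,0x15,0x09] = b6 35 bd 91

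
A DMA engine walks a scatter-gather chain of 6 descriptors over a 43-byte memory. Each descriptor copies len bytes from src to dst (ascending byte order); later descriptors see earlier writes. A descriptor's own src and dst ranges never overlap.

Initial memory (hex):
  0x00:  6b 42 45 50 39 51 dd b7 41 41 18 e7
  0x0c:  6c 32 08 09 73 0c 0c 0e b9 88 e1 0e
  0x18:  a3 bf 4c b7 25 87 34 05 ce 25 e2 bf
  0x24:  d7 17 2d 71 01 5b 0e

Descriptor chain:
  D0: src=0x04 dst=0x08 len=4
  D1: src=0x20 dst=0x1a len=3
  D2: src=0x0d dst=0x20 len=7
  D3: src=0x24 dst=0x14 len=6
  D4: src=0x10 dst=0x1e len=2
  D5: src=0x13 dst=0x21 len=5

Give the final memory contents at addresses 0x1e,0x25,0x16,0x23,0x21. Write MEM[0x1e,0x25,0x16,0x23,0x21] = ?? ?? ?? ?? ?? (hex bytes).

D0: mem[0x08..0x0b] <- [39 51 dd b7]
D1: mem[0x1a..0x1c] <- [ce 25 e2]
D2: mem[0x20..0x26] <- [32 08 09 73 0c 0c 0e]
D3: mem[0x14..0x19] <- [0c 0c 0e 71 01 5b]
D4: mem[0x1e..0x1f] <- [73 0c]
D5: mem[0x21..0x25] <- [0e 0c 0c 0e 71]
query mem[0x1e]=0x73, mem[0x25]=0x71, mem[0x16]=0x0e, mem[0x23]=0x0c, mem[0x21]=0x0e

MEM[0x1e,0x25,0x16,0x23,0x21] = 73 71 0e 0c 0e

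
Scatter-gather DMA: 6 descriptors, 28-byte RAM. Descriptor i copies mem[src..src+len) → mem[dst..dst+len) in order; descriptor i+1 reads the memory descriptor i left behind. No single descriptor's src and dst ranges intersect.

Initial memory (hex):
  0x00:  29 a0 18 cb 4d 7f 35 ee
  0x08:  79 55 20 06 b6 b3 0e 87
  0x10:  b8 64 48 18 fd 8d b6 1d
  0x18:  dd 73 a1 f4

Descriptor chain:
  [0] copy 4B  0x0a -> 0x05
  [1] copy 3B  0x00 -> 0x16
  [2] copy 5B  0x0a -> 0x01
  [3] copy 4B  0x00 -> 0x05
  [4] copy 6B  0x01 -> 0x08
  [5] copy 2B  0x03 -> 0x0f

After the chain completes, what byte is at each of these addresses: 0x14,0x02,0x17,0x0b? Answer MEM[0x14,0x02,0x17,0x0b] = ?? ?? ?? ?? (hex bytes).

MEM[0x14,0x02,0x17,0x0b] = fd 06 a0 b3

D0: mem[0x05..0x08] <- [20 06 b6 b3]
D1: mem[0x16..0x18] <- [29 a0 18]
D2: mem[0x01..0x05] <- [20 06 b6 b3 0e]
D3: mem[0x05..0x08] <- [29 20 06 b6]
D4: mem[0x08..0x0d] <- [20 06 b6 b3 29 20]
D5: mem[0x0f..0x10] <- [b6 b3]
query mem[0x14]=0xfd, mem[0x02]=0x06, mem[0x17]=0xa0, mem[0x0b]=0xb3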